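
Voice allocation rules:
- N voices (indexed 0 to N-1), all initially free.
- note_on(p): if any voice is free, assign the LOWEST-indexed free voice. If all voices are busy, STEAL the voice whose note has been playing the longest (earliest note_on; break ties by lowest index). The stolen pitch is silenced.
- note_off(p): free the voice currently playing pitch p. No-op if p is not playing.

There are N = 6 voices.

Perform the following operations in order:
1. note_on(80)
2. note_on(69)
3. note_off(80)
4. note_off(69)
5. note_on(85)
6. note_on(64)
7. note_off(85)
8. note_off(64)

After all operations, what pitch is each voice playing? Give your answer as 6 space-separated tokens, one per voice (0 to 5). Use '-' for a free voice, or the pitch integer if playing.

Answer: - - - - - -

Derivation:
Op 1: note_on(80): voice 0 is free -> assigned | voices=[80 - - - - -]
Op 2: note_on(69): voice 1 is free -> assigned | voices=[80 69 - - - -]
Op 3: note_off(80): free voice 0 | voices=[- 69 - - - -]
Op 4: note_off(69): free voice 1 | voices=[- - - - - -]
Op 5: note_on(85): voice 0 is free -> assigned | voices=[85 - - - - -]
Op 6: note_on(64): voice 1 is free -> assigned | voices=[85 64 - - - -]
Op 7: note_off(85): free voice 0 | voices=[- 64 - - - -]
Op 8: note_off(64): free voice 1 | voices=[- - - - - -]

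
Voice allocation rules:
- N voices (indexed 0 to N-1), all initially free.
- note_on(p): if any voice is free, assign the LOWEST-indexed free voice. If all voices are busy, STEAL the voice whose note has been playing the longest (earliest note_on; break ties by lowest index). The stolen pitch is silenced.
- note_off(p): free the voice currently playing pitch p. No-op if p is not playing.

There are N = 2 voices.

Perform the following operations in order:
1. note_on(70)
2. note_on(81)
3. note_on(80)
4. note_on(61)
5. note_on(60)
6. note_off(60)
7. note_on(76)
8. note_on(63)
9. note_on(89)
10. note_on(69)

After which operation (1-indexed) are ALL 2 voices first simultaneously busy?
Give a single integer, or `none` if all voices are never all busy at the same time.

Answer: 2

Derivation:
Op 1: note_on(70): voice 0 is free -> assigned | voices=[70 -]
Op 2: note_on(81): voice 1 is free -> assigned | voices=[70 81]
Op 3: note_on(80): all voices busy, STEAL voice 0 (pitch 70, oldest) -> assign | voices=[80 81]
Op 4: note_on(61): all voices busy, STEAL voice 1 (pitch 81, oldest) -> assign | voices=[80 61]
Op 5: note_on(60): all voices busy, STEAL voice 0 (pitch 80, oldest) -> assign | voices=[60 61]
Op 6: note_off(60): free voice 0 | voices=[- 61]
Op 7: note_on(76): voice 0 is free -> assigned | voices=[76 61]
Op 8: note_on(63): all voices busy, STEAL voice 1 (pitch 61, oldest) -> assign | voices=[76 63]
Op 9: note_on(89): all voices busy, STEAL voice 0 (pitch 76, oldest) -> assign | voices=[89 63]
Op 10: note_on(69): all voices busy, STEAL voice 1 (pitch 63, oldest) -> assign | voices=[89 69]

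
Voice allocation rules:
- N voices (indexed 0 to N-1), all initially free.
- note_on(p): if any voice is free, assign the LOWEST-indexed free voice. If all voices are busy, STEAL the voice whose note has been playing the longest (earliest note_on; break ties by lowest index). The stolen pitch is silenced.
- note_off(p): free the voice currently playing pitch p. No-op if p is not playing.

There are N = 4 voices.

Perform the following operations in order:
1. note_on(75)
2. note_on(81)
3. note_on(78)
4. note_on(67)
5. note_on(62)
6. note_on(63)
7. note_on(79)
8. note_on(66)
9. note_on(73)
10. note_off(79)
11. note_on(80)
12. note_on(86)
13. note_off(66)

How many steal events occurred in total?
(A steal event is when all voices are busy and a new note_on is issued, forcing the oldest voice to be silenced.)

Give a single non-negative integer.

Answer: 6

Derivation:
Op 1: note_on(75): voice 0 is free -> assigned | voices=[75 - - -]
Op 2: note_on(81): voice 1 is free -> assigned | voices=[75 81 - -]
Op 3: note_on(78): voice 2 is free -> assigned | voices=[75 81 78 -]
Op 4: note_on(67): voice 3 is free -> assigned | voices=[75 81 78 67]
Op 5: note_on(62): all voices busy, STEAL voice 0 (pitch 75, oldest) -> assign | voices=[62 81 78 67]
Op 6: note_on(63): all voices busy, STEAL voice 1 (pitch 81, oldest) -> assign | voices=[62 63 78 67]
Op 7: note_on(79): all voices busy, STEAL voice 2 (pitch 78, oldest) -> assign | voices=[62 63 79 67]
Op 8: note_on(66): all voices busy, STEAL voice 3 (pitch 67, oldest) -> assign | voices=[62 63 79 66]
Op 9: note_on(73): all voices busy, STEAL voice 0 (pitch 62, oldest) -> assign | voices=[73 63 79 66]
Op 10: note_off(79): free voice 2 | voices=[73 63 - 66]
Op 11: note_on(80): voice 2 is free -> assigned | voices=[73 63 80 66]
Op 12: note_on(86): all voices busy, STEAL voice 1 (pitch 63, oldest) -> assign | voices=[73 86 80 66]
Op 13: note_off(66): free voice 3 | voices=[73 86 80 -]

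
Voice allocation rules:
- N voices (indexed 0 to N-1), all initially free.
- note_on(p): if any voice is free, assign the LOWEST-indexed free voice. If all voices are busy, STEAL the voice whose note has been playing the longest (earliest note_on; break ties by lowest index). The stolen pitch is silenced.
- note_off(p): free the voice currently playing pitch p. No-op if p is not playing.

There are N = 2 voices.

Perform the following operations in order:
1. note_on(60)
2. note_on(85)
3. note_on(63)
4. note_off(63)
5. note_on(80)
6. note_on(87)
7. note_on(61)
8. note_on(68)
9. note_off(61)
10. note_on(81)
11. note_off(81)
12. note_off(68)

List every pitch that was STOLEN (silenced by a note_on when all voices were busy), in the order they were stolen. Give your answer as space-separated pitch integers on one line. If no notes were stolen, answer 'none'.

Op 1: note_on(60): voice 0 is free -> assigned | voices=[60 -]
Op 2: note_on(85): voice 1 is free -> assigned | voices=[60 85]
Op 3: note_on(63): all voices busy, STEAL voice 0 (pitch 60, oldest) -> assign | voices=[63 85]
Op 4: note_off(63): free voice 0 | voices=[- 85]
Op 5: note_on(80): voice 0 is free -> assigned | voices=[80 85]
Op 6: note_on(87): all voices busy, STEAL voice 1 (pitch 85, oldest) -> assign | voices=[80 87]
Op 7: note_on(61): all voices busy, STEAL voice 0 (pitch 80, oldest) -> assign | voices=[61 87]
Op 8: note_on(68): all voices busy, STEAL voice 1 (pitch 87, oldest) -> assign | voices=[61 68]
Op 9: note_off(61): free voice 0 | voices=[- 68]
Op 10: note_on(81): voice 0 is free -> assigned | voices=[81 68]
Op 11: note_off(81): free voice 0 | voices=[- 68]
Op 12: note_off(68): free voice 1 | voices=[- -]

Answer: 60 85 80 87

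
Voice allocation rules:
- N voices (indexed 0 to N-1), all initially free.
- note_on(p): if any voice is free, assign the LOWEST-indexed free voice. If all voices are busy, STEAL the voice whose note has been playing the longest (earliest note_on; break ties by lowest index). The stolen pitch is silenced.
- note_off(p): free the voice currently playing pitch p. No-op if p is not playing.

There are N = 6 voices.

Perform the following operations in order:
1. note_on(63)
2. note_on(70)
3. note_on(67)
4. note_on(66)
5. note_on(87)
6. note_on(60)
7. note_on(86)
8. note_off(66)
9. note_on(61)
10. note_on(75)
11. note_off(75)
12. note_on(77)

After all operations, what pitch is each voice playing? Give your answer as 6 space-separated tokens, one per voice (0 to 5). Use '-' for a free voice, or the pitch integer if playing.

Op 1: note_on(63): voice 0 is free -> assigned | voices=[63 - - - - -]
Op 2: note_on(70): voice 1 is free -> assigned | voices=[63 70 - - - -]
Op 3: note_on(67): voice 2 is free -> assigned | voices=[63 70 67 - - -]
Op 4: note_on(66): voice 3 is free -> assigned | voices=[63 70 67 66 - -]
Op 5: note_on(87): voice 4 is free -> assigned | voices=[63 70 67 66 87 -]
Op 6: note_on(60): voice 5 is free -> assigned | voices=[63 70 67 66 87 60]
Op 7: note_on(86): all voices busy, STEAL voice 0 (pitch 63, oldest) -> assign | voices=[86 70 67 66 87 60]
Op 8: note_off(66): free voice 3 | voices=[86 70 67 - 87 60]
Op 9: note_on(61): voice 3 is free -> assigned | voices=[86 70 67 61 87 60]
Op 10: note_on(75): all voices busy, STEAL voice 1 (pitch 70, oldest) -> assign | voices=[86 75 67 61 87 60]
Op 11: note_off(75): free voice 1 | voices=[86 - 67 61 87 60]
Op 12: note_on(77): voice 1 is free -> assigned | voices=[86 77 67 61 87 60]

Answer: 86 77 67 61 87 60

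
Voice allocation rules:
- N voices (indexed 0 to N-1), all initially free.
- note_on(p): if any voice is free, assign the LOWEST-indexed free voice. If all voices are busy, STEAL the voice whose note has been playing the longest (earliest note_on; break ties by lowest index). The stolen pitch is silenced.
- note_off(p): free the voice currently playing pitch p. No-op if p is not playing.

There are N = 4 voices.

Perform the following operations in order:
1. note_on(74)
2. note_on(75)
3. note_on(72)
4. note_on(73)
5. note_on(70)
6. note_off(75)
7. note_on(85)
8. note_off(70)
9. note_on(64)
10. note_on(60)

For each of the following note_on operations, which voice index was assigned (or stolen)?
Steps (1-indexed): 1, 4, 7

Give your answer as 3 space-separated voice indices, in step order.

Op 1: note_on(74): voice 0 is free -> assigned | voices=[74 - - -]
Op 2: note_on(75): voice 1 is free -> assigned | voices=[74 75 - -]
Op 3: note_on(72): voice 2 is free -> assigned | voices=[74 75 72 -]
Op 4: note_on(73): voice 3 is free -> assigned | voices=[74 75 72 73]
Op 5: note_on(70): all voices busy, STEAL voice 0 (pitch 74, oldest) -> assign | voices=[70 75 72 73]
Op 6: note_off(75): free voice 1 | voices=[70 - 72 73]
Op 7: note_on(85): voice 1 is free -> assigned | voices=[70 85 72 73]
Op 8: note_off(70): free voice 0 | voices=[- 85 72 73]
Op 9: note_on(64): voice 0 is free -> assigned | voices=[64 85 72 73]
Op 10: note_on(60): all voices busy, STEAL voice 2 (pitch 72, oldest) -> assign | voices=[64 85 60 73]

Answer: 0 3 1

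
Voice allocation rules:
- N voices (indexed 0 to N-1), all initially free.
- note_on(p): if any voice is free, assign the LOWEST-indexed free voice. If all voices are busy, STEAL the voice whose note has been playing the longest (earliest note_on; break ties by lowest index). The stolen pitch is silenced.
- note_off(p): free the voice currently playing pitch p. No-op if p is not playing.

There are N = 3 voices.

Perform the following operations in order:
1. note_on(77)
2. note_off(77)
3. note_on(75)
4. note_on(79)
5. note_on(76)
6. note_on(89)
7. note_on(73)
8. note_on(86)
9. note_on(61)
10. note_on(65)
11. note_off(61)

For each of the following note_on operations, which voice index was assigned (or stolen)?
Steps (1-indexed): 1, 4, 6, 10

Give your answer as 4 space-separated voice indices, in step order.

Answer: 0 1 0 1

Derivation:
Op 1: note_on(77): voice 0 is free -> assigned | voices=[77 - -]
Op 2: note_off(77): free voice 0 | voices=[- - -]
Op 3: note_on(75): voice 0 is free -> assigned | voices=[75 - -]
Op 4: note_on(79): voice 1 is free -> assigned | voices=[75 79 -]
Op 5: note_on(76): voice 2 is free -> assigned | voices=[75 79 76]
Op 6: note_on(89): all voices busy, STEAL voice 0 (pitch 75, oldest) -> assign | voices=[89 79 76]
Op 7: note_on(73): all voices busy, STEAL voice 1 (pitch 79, oldest) -> assign | voices=[89 73 76]
Op 8: note_on(86): all voices busy, STEAL voice 2 (pitch 76, oldest) -> assign | voices=[89 73 86]
Op 9: note_on(61): all voices busy, STEAL voice 0 (pitch 89, oldest) -> assign | voices=[61 73 86]
Op 10: note_on(65): all voices busy, STEAL voice 1 (pitch 73, oldest) -> assign | voices=[61 65 86]
Op 11: note_off(61): free voice 0 | voices=[- 65 86]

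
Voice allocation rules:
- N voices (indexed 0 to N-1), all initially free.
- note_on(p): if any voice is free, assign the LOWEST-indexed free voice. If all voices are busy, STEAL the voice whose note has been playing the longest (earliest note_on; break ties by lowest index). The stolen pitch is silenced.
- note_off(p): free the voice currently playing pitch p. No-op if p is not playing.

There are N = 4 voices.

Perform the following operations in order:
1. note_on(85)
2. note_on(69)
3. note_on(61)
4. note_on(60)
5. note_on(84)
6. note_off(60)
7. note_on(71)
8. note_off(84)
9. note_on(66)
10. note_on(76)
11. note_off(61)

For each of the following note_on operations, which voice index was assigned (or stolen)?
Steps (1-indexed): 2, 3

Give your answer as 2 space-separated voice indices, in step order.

Op 1: note_on(85): voice 0 is free -> assigned | voices=[85 - - -]
Op 2: note_on(69): voice 1 is free -> assigned | voices=[85 69 - -]
Op 3: note_on(61): voice 2 is free -> assigned | voices=[85 69 61 -]
Op 4: note_on(60): voice 3 is free -> assigned | voices=[85 69 61 60]
Op 5: note_on(84): all voices busy, STEAL voice 0 (pitch 85, oldest) -> assign | voices=[84 69 61 60]
Op 6: note_off(60): free voice 3 | voices=[84 69 61 -]
Op 7: note_on(71): voice 3 is free -> assigned | voices=[84 69 61 71]
Op 8: note_off(84): free voice 0 | voices=[- 69 61 71]
Op 9: note_on(66): voice 0 is free -> assigned | voices=[66 69 61 71]
Op 10: note_on(76): all voices busy, STEAL voice 1 (pitch 69, oldest) -> assign | voices=[66 76 61 71]
Op 11: note_off(61): free voice 2 | voices=[66 76 - 71]

Answer: 1 2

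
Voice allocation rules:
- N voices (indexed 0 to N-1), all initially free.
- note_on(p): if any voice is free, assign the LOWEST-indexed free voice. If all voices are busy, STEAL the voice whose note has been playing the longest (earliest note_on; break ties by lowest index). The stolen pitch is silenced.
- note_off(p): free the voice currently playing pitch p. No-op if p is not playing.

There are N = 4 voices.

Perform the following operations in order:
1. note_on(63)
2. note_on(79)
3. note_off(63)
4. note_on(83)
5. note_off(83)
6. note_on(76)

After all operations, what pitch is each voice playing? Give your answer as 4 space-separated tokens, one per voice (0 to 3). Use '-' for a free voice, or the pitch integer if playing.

Op 1: note_on(63): voice 0 is free -> assigned | voices=[63 - - -]
Op 2: note_on(79): voice 1 is free -> assigned | voices=[63 79 - -]
Op 3: note_off(63): free voice 0 | voices=[- 79 - -]
Op 4: note_on(83): voice 0 is free -> assigned | voices=[83 79 - -]
Op 5: note_off(83): free voice 0 | voices=[- 79 - -]
Op 6: note_on(76): voice 0 is free -> assigned | voices=[76 79 - -]

Answer: 76 79 - -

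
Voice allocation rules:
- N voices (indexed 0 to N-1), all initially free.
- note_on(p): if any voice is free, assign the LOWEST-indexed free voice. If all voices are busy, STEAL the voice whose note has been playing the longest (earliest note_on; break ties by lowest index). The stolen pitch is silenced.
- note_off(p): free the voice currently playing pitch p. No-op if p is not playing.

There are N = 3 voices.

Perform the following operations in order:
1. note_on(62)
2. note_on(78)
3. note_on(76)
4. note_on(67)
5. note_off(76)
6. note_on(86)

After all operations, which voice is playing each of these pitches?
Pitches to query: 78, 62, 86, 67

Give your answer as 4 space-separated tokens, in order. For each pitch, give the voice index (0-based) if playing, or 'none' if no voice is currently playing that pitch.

Answer: 1 none 2 0

Derivation:
Op 1: note_on(62): voice 0 is free -> assigned | voices=[62 - -]
Op 2: note_on(78): voice 1 is free -> assigned | voices=[62 78 -]
Op 3: note_on(76): voice 2 is free -> assigned | voices=[62 78 76]
Op 4: note_on(67): all voices busy, STEAL voice 0 (pitch 62, oldest) -> assign | voices=[67 78 76]
Op 5: note_off(76): free voice 2 | voices=[67 78 -]
Op 6: note_on(86): voice 2 is free -> assigned | voices=[67 78 86]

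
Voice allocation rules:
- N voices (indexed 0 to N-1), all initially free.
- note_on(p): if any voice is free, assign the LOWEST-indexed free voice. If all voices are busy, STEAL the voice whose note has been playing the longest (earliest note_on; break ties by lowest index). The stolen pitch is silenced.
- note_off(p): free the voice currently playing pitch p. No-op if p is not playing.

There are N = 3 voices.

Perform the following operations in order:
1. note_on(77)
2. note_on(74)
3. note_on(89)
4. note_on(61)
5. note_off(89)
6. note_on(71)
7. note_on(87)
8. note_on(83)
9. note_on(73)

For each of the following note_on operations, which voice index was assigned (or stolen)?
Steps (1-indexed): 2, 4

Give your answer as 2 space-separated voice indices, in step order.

Answer: 1 0

Derivation:
Op 1: note_on(77): voice 0 is free -> assigned | voices=[77 - -]
Op 2: note_on(74): voice 1 is free -> assigned | voices=[77 74 -]
Op 3: note_on(89): voice 2 is free -> assigned | voices=[77 74 89]
Op 4: note_on(61): all voices busy, STEAL voice 0 (pitch 77, oldest) -> assign | voices=[61 74 89]
Op 5: note_off(89): free voice 2 | voices=[61 74 -]
Op 6: note_on(71): voice 2 is free -> assigned | voices=[61 74 71]
Op 7: note_on(87): all voices busy, STEAL voice 1 (pitch 74, oldest) -> assign | voices=[61 87 71]
Op 8: note_on(83): all voices busy, STEAL voice 0 (pitch 61, oldest) -> assign | voices=[83 87 71]
Op 9: note_on(73): all voices busy, STEAL voice 2 (pitch 71, oldest) -> assign | voices=[83 87 73]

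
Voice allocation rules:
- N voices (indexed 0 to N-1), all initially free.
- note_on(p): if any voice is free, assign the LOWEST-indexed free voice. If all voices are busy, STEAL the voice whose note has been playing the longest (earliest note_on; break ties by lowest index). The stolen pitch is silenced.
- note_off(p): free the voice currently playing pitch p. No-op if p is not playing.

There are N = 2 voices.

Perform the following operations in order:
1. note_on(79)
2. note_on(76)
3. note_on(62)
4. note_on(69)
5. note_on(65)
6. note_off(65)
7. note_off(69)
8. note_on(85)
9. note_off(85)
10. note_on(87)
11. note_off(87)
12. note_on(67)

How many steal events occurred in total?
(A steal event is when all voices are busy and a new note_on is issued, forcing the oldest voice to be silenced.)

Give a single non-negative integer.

Op 1: note_on(79): voice 0 is free -> assigned | voices=[79 -]
Op 2: note_on(76): voice 1 is free -> assigned | voices=[79 76]
Op 3: note_on(62): all voices busy, STEAL voice 0 (pitch 79, oldest) -> assign | voices=[62 76]
Op 4: note_on(69): all voices busy, STEAL voice 1 (pitch 76, oldest) -> assign | voices=[62 69]
Op 5: note_on(65): all voices busy, STEAL voice 0 (pitch 62, oldest) -> assign | voices=[65 69]
Op 6: note_off(65): free voice 0 | voices=[- 69]
Op 7: note_off(69): free voice 1 | voices=[- -]
Op 8: note_on(85): voice 0 is free -> assigned | voices=[85 -]
Op 9: note_off(85): free voice 0 | voices=[- -]
Op 10: note_on(87): voice 0 is free -> assigned | voices=[87 -]
Op 11: note_off(87): free voice 0 | voices=[- -]
Op 12: note_on(67): voice 0 is free -> assigned | voices=[67 -]

Answer: 3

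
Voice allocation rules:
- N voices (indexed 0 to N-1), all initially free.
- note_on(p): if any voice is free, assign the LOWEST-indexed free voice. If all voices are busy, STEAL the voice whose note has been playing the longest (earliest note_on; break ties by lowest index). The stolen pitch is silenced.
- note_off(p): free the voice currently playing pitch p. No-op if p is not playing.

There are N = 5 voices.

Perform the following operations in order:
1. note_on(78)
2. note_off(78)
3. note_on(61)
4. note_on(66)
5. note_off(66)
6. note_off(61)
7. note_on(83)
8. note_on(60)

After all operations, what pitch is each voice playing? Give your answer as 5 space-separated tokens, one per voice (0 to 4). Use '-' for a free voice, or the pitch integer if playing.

Answer: 83 60 - - -

Derivation:
Op 1: note_on(78): voice 0 is free -> assigned | voices=[78 - - - -]
Op 2: note_off(78): free voice 0 | voices=[- - - - -]
Op 3: note_on(61): voice 0 is free -> assigned | voices=[61 - - - -]
Op 4: note_on(66): voice 1 is free -> assigned | voices=[61 66 - - -]
Op 5: note_off(66): free voice 1 | voices=[61 - - - -]
Op 6: note_off(61): free voice 0 | voices=[- - - - -]
Op 7: note_on(83): voice 0 is free -> assigned | voices=[83 - - - -]
Op 8: note_on(60): voice 1 is free -> assigned | voices=[83 60 - - -]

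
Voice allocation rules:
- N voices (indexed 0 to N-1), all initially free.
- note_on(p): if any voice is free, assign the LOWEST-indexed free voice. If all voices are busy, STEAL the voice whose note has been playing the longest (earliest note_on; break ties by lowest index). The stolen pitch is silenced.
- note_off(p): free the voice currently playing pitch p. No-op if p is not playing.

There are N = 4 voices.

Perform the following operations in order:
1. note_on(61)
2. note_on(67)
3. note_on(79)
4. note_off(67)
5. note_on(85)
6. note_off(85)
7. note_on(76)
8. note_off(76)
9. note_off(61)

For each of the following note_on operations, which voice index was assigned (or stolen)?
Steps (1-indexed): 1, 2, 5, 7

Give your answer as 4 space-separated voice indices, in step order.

Answer: 0 1 1 1

Derivation:
Op 1: note_on(61): voice 0 is free -> assigned | voices=[61 - - -]
Op 2: note_on(67): voice 1 is free -> assigned | voices=[61 67 - -]
Op 3: note_on(79): voice 2 is free -> assigned | voices=[61 67 79 -]
Op 4: note_off(67): free voice 1 | voices=[61 - 79 -]
Op 5: note_on(85): voice 1 is free -> assigned | voices=[61 85 79 -]
Op 6: note_off(85): free voice 1 | voices=[61 - 79 -]
Op 7: note_on(76): voice 1 is free -> assigned | voices=[61 76 79 -]
Op 8: note_off(76): free voice 1 | voices=[61 - 79 -]
Op 9: note_off(61): free voice 0 | voices=[- - 79 -]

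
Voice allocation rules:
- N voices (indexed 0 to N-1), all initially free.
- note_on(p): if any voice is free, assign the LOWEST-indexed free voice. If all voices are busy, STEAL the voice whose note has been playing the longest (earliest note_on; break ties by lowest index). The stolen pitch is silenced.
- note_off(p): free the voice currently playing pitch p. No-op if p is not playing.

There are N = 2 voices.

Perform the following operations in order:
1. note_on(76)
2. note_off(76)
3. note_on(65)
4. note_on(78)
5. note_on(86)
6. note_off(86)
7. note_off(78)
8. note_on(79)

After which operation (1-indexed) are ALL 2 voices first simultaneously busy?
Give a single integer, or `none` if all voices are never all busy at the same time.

Op 1: note_on(76): voice 0 is free -> assigned | voices=[76 -]
Op 2: note_off(76): free voice 0 | voices=[- -]
Op 3: note_on(65): voice 0 is free -> assigned | voices=[65 -]
Op 4: note_on(78): voice 1 is free -> assigned | voices=[65 78]
Op 5: note_on(86): all voices busy, STEAL voice 0 (pitch 65, oldest) -> assign | voices=[86 78]
Op 6: note_off(86): free voice 0 | voices=[- 78]
Op 7: note_off(78): free voice 1 | voices=[- -]
Op 8: note_on(79): voice 0 is free -> assigned | voices=[79 -]

Answer: 4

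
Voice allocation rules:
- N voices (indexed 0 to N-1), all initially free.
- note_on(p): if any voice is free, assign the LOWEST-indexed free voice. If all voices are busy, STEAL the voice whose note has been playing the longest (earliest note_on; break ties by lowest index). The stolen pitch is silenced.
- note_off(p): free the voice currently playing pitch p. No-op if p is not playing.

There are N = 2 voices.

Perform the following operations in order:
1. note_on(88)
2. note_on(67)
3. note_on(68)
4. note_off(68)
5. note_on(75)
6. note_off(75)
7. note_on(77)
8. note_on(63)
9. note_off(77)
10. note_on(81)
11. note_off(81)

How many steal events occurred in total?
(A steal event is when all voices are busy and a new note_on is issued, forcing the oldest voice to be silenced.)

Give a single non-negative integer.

Op 1: note_on(88): voice 0 is free -> assigned | voices=[88 -]
Op 2: note_on(67): voice 1 is free -> assigned | voices=[88 67]
Op 3: note_on(68): all voices busy, STEAL voice 0 (pitch 88, oldest) -> assign | voices=[68 67]
Op 4: note_off(68): free voice 0 | voices=[- 67]
Op 5: note_on(75): voice 0 is free -> assigned | voices=[75 67]
Op 6: note_off(75): free voice 0 | voices=[- 67]
Op 7: note_on(77): voice 0 is free -> assigned | voices=[77 67]
Op 8: note_on(63): all voices busy, STEAL voice 1 (pitch 67, oldest) -> assign | voices=[77 63]
Op 9: note_off(77): free voice 0 | voices=[- 63]
Op 10: note_on(81): voice 0 is free -> assigned | voices=[81 63]
Op 11: note_off(81): free voice 0 | voices=[- 63]

Answer: 2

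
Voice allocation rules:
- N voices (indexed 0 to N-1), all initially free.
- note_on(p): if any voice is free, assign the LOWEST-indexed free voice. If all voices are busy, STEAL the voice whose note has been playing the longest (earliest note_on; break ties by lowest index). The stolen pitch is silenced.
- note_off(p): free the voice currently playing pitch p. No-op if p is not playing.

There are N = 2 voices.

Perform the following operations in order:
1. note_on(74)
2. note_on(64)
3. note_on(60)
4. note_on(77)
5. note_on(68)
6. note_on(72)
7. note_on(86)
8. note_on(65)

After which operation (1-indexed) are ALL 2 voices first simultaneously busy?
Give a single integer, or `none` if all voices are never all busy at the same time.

Answer: 2

Derivation:
Op 1: note_on(74): voice 0 is free -> assigned | voices=[74 -]
Op 2: note_on(64): voice 1 is free -> assigned | voices=[74 64]
Op 3: note_on(60): all voices busy, STEAL voice 0 (pitch 74, oldest) -> assign | voices=[60 64]
Op 4: note_on(77): all voices busy, STEAL voice 1 (pitch 64, oldest) -> assign | voices=[60 77]
Op 5: note_on(68): all voices busy, STEAL voice 0 (pitch 60, oldest) -> assign | voices=[68 77]
Op 6: note_on(72): all voices busy, STEAL voice 1 (pitch 77, oldest) -> assign | voices=[68 72]
Op 7: note_on(86): all voices busy, STEAL voice 0 (pitch 68, oldest) -> assign | voices=[86 72]
Op 8: note_on(65): all voices busy, STEAL voice 1 (pitch 72, oldest) -> assign | voices=[86 65]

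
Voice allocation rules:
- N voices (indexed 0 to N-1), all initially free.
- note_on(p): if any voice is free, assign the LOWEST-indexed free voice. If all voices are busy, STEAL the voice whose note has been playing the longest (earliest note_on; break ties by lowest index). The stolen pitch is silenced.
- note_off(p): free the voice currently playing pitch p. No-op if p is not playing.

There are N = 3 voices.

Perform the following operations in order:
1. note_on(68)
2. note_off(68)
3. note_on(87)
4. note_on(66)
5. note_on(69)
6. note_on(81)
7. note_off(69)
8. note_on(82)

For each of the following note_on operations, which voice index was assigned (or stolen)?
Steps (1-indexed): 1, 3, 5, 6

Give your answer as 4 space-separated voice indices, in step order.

Answer: 0 0 2 0

Derivation:
Op 1: note_on(68): voice 0 is free -> assigned | voices=[68 - -]
Op 2: note_off(68): free voice 0 | voices=[- - -]
Op 3: note_on(87): voice 0 is free -> assigned | voices=[87 - -]
Op 4: note_on(66): voice 1 is free -> assigned | voices=[87 66 -]
Op 5: note_on(69): voice 2 is free -> assigned | voices=[87 66 69]
Op 6: note_on(81): all voices busy, STEAL voice 0 (pitch 87, oldest) -> assign | voices=[81 66 69]
Op 7: note_off(69): free voice 2 | voices=[81 66 -]
Op 8: note_on(82): voice 2 is free -> assigned | voices=[81 66 82]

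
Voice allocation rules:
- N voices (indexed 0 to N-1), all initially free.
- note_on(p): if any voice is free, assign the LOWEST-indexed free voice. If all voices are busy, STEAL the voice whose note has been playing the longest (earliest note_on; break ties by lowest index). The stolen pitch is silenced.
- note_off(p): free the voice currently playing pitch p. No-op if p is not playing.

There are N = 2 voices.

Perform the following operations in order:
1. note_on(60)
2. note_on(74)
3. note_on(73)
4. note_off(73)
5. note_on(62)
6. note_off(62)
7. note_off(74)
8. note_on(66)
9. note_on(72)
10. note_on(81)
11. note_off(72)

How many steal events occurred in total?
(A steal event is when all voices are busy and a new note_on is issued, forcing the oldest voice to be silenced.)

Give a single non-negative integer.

Answer: 2

Derivation:
Op 1: note_on(60): voice 0 is free -> assigned | voices=[60 -]
Op 2: note_on(74): voice 1 is free -> assigned | voices=[60 74]
Op 3: note_on(73): all voices busy, STEAL voice 0 (pitch 60, oldest) -> assign | voices=[73 74]
Op 4: note_off(73): free voice 0 | voices=[- 74]
Op 5: note_on(62): voice 0 is free -> assigned | voices=[62 74]
Op 6: note_off(62): free voice 0 | voices=[- 74]
Op 7: note_off(74): free voice 1 | voices=[- -]
Op 8: note_on(66): voice 0 is free -> assigned | voices=[66 -]
Op 9: note_on(72): voice 1 is free -> assigned | voices=[66 72]
Op 10: note_on(81): all voices busy, STEAL voice 0 (pitch 66, oldest) -> assign | voices=[81 72]
Op 11: note_off(72): free voice 1 | voices=[81 -]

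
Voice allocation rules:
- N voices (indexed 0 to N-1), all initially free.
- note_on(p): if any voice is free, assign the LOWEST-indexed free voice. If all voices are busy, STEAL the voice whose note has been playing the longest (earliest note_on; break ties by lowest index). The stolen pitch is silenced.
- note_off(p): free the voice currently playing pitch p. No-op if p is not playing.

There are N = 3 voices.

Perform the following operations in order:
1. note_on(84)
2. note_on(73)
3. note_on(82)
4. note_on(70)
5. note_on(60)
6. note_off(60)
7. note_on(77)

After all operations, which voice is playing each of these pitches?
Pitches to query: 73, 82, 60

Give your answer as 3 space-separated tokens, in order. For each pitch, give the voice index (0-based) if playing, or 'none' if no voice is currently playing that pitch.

Answer: none 2 none

Derivation:
Op 1: note_on(84): voice 0 is free -> assigned | voices=[84 - -]
Op 2: note_on(73): voice 1 is free -> assigned | voices=[84 73 -]
Op 3: note_on(82): voice 2 is free -> assigned | voices=[84 73 82]
Op 4: note_on(70): all voices busy, STEAL voice 0 (pitch 84, oldest) -> assign | voices=[70 73 82]
Op 5: note_on(60): all voices busy, STEAL voice 1 (pitch 73, oldest) -> assign | voices=[70 60 82]
Op 6: note_off(60): free voice 1 | voices=[70 - 82]
Op 7: note_on(77): voice 1 is free -> assigned | voices=[70 77 82]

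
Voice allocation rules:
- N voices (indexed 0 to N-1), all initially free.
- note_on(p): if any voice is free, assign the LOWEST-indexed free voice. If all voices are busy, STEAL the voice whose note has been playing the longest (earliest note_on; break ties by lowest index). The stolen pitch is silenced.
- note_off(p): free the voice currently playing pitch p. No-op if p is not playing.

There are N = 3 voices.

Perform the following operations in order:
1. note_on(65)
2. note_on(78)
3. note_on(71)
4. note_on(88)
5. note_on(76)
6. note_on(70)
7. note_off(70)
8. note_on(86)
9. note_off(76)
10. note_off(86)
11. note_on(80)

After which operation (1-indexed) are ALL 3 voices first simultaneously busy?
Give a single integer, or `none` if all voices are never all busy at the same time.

Op 1: note_on(65): voice 0 is free -> assigned | voices=[65 - -]
Op 2: note_on(78): voice 1 is free -> assigned | voices=[65 78 -]
Op 3: note_on(71): voice 2 is free -> assigned | voices=[65 78 71]
Op 4: note_on(88): all voices busy, STEAL voice 0 (pitch 65, oldest) -> assign | voices=[88 78 71]
Op 5: note_on(76): all voices busy, STEAL voice 1 (pitch 78, oldest) -> assign | voices=[88 76 71]
Op 6: note_on(70): all voices busy, STEAL voice 2 (pitch 71, oldest) -> assign | voices=[88 76 70]
Op 7: note_off(70): free voice 2 | voices=[88 76 -]
Op 8: note_on(86): voice 2 is free -> assigned | voices=[88 76 86]
Op 9: note_off(76): free voice 1 | voices=[88 - 86]
Op 10: note_off(86): free voice 2 | voices=[88 - -]
Op 11: note_on(80): voice 1 is free -> assigned | voices=[88 80 -]

Answer: 3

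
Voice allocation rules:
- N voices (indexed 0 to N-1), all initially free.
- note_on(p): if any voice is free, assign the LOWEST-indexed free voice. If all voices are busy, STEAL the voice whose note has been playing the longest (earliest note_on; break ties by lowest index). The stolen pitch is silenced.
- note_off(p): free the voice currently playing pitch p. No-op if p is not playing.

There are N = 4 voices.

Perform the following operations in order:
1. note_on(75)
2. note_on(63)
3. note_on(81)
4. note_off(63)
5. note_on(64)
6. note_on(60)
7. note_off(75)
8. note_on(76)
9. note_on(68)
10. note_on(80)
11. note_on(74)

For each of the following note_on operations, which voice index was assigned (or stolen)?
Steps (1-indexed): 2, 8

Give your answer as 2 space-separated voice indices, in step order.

Answer: 1 0

Derivation:
Op 1: note_on(75): voice 0 is free -> assigned | voices=[75 - - -]
Op 2: note_on(63): voice 1 is free -> assigned | voices=[75 63 - -]
Op 3: note_on(81): voice 2 is free -> assigned | voices=[75 63 81 -]
Op 4: note_off(63): free voice 1 | voices=[75 - 81 -]
Op 5: note_on(64): voice 1 is free -> assigned | voices=[75 64 81 -]
Op 6: note_on(60): voice 3 is free -> assigned | voices=[75 64 81 60]
Op 7: note_off(75): free voice 0 | voices=[- 64 81 60]
Op 8: note_on(76): voice 0 is free -> assigned | voices=[76 64 81 60]
Op 9: note_on(68): all voices busy, STEAL voice 2 (pitch 81, oldest) -> assign | voices=[76 64 68 60]
Op 10: note_on(80): all voices busy, STEAL voice 1 (pitch 64, oldest) -> assign | voices=[76 80 68 60]
Op 11: note_on(74): all voices busy, STEAL voice 3 (pitch 60, oldest) -> assign | voices=[76 80 68 74]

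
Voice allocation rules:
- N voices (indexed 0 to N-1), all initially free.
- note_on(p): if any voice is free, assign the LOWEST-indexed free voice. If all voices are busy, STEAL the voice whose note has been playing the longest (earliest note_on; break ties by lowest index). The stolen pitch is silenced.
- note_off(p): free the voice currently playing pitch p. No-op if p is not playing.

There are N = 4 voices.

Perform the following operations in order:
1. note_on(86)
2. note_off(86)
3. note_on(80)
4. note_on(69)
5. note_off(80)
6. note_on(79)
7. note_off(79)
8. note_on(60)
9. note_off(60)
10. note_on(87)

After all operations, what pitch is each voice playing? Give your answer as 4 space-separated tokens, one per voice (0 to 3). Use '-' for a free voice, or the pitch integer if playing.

Op 1: note_on(86): voice 0 is free -> assigned | voices=[86 - - -]
Op 2: note_off(86): free voice 0 | voices=[- - - -]
Op 3: note_on(80): voice 0 is free -> assigned | voices=[80 - - -]
Op 4: note_on(69): voice 1 is free -> assigned | voices=[80 69 - -]
Op 5: note_off(80): free voice 0 | voices=[- 69 - -]
Op 6: note_on(79): voice 0 is free -> assigned | voices=[79 69 - -]
Op 7: note_off(79): free voice 0 | voices=[- 69 - -]
Op 8: note_on(60): voice 0 is free -> assigned | voices=[60 69 - -]
Op 9: note_off(60): free voice 0 | voices=[- 69 - -]
Op 10: note_on(87): voice 0 is free -> assigned | voices=[87 69 - -]

Answer: 87 69 - -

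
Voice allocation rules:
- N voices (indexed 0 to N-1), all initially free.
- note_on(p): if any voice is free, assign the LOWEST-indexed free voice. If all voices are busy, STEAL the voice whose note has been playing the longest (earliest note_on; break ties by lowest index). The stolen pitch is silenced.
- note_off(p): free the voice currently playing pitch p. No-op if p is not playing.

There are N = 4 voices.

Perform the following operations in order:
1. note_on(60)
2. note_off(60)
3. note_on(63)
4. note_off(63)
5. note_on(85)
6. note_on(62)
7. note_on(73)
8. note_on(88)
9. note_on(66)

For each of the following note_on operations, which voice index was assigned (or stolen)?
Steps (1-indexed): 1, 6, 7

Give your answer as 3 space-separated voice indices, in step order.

Op 1: note_on(60): voice 0 is free -> assigned | voices=[60 - - -]
Op 2: note_off(60): free voice 0 | voices=[- - - -]
Op 3: note_on(63): voice 0 is free -> assigned | voices=[63 - - -]
Op 4: note_off(63): free voice 0 | voices=[- - - -]
Op 5: note_on(85): voice 0 is free -> assigned | voices=[85 - - -]
Op 6: note_on(62): voice 1 is free -> assigned | voices=[85 62 - -]
Op 7: note_on(73): voice 2 is free -> assigned | voices=[85 62 73 -]
Op 8: note_on(88): voice 3 is free -> assigned | voices=[85 62 73 88]
Op 9: note_on(66): all voices busy, STEAL voice 0 (pitch 85, oldest) -> assign | voices=[66 62 73 88]

Answer: 0 1 2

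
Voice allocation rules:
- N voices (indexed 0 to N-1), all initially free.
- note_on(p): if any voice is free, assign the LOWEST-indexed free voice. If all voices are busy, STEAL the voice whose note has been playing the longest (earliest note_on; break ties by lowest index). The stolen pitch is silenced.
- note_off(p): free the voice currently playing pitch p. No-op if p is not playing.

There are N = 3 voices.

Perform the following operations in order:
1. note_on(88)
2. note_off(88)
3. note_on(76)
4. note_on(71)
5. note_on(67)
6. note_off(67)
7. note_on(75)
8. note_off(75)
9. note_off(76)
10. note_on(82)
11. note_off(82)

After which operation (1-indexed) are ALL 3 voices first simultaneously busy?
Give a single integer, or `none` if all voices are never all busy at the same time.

Answer: 5

Derivation:
Op 1: note_on(88): voice 0 is free -> assigned | voices=[88 - -]
Op 2: note_off(88): free voice 0 | voices=[- - -]
Op 3: note_on(76): voice 0 is free -> assigned | voices=[76 - -]
Op 4: note_on(71): voice 1 is free -> assigned | voices=[76 71 -]
Op 5: note_on(67): voice 2 is free -> assigned | voices=[76 71 67]
Op 6: note_off(67): free voice 2 | voices=[76 71 -]
Op 7: note_on(75): voice 2 is free -> assigned | voices=[76 71 75]
Op 8: note_off(75): free voice 2 | voices=[76 71 -]
Op 9: note_off(76): free voice 0 | voices=[- 71 -]
Op 10: note_on(82): voice 0 is free -> assigned | voices=[82 71 -]
Op 11: note_off(82): free voice 0 | voices=[- 71 -]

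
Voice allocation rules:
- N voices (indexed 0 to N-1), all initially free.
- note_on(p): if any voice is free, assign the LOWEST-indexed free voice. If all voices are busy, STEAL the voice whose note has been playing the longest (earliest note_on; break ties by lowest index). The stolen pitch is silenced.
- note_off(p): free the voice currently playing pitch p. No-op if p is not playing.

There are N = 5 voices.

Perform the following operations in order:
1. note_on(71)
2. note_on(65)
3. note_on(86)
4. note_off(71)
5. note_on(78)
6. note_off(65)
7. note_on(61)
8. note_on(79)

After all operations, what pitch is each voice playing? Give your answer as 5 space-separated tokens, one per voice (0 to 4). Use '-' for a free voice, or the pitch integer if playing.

Op 1: note_on(71): voice 0 is free -> assigned | voices=[71 - - - -]
Op 2: note_on(65): voice 1 is free -> assigned | voices=[71 65 - - -]
Op 3: note_on(86): voice 2 is free -> assigned | voices=[71 65 86 - -]
Op 4: note_off(71): free voice 0 | voices=[- 65 86 - -]
Op 5: note_on(78): voice 0 is free -> assigned | voices=[78 65 86 - -]
Op 6: note_off(65): free voice 1 | voices=[78 - 86 - -]
Op 7: note_on(61): voice 1 is free -> assigned | voices=[78 61 86 - -]
Op 8: note_on(79): voice 3 is free -> assigned | voices=[78 61 86 79 -]

Answer: 78 61 86 79 -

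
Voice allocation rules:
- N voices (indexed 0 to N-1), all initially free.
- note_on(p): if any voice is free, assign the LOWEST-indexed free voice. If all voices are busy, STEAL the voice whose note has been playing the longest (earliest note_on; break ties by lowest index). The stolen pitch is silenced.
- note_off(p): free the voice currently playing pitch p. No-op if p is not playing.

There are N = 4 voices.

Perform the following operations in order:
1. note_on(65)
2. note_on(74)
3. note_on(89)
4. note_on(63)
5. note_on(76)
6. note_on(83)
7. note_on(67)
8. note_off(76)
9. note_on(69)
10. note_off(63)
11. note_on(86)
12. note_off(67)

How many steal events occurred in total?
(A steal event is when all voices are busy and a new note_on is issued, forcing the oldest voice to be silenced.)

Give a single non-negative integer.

Op 1: note_on(65): voice 0 is free -> assigned | voices=[65 - - -]
Op 2: note_on(74): voice 1 is free -> assigned | voices=[65 74 - -]
Op 3: note_on(89): voice 2 is free -> assigned | voices=[65 74 89 -]
Op 4: note_on(63): voice 3 is free -> assigned | voices=[65 74 89 63]
Op 5: note_on(76): all voices busy, STEAL voice 0 (pitch 65, oldest) -> assign | voices=[76 74 89 63]
Op 6: note_on(83): all voices busy, STEAL voice 1 (pitch 74, oldest) -> assign | voices=[76 83 89 63]
Op 7: note_on(67): all voices busy, STEAL voice 2 (pitch 89, oldest) -> assign | voices=[76 83 67 63]
Op 8: note_off(76): free voice 0 | voices=[- 83 67 63]
Op 9: note_on(69): voice 0 is free -> assigned | voices=[69 83 67 63]
Op 10: note_off(63): free voice 3 | voices=[69 83 67 -]
Op 11: note_on(86): voice 3 is free -> assigned | voices=[69 83 67 86]
Op 12: note_off(67): free voice 2 | voices=[69 83 - 86]

Answer: 3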